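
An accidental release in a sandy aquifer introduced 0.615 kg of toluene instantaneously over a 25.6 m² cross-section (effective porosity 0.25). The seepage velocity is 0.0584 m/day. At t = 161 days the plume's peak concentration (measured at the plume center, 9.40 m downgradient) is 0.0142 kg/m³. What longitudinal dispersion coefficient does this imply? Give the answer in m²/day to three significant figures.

At the plume center C_max = M/(n_e·A·√(4πDt)), so D = M²/(4πt·(n_e·A·C_max)²).
n_e·A·C_max = 0.25 × 25.6 × 0.0142 = 0.09088 kg/m.
D = 0.615²/(4π × 161 × 0.09088²) = 0.0226 m²/day.

0.0226 m²/day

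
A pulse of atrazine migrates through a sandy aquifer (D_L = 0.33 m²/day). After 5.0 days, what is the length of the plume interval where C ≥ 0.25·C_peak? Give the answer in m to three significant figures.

The plume is Gaussian with σ = √(2Dt) = √(2 × 0.33 × 5.0) = 1.817 m.
C/C_peak = exp(−Δx²/(2σ²)) = 0.25 ⇒ Δx = σ·√(−2 ln 0.25) = 1.817 × 1.665 = 3.025 m.
Width = 2Δx = 6.05 m.

6.05 m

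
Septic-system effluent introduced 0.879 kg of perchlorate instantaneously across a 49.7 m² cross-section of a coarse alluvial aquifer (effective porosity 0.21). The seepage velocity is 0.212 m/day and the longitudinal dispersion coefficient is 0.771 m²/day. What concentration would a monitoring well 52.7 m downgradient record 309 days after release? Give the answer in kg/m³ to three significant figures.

For an instantaneous plane source, C(x,t) = M/(n_e·A·√(4πDt)) · exp(−(x−vt)²/(4Dt)), with n_e·A the pore (flow) area.
Plume center vt = 0.212 × 309 = 65.508 m, so the well at 52.7 m is 12.808 m upgradient of the peak.
√(4πDt) = 54.72 m, giving peak height M/(n_e·A·√(4πDt)) = 0.879/(0.21 × 49.7 × 54.72) = 0.001539 kg/m³.
(x−vt)²/(4Dt) = (-12.808)²/(4 × 0.771 × 309) = 0.1721; exp(−0.1721) = 0.8419.
C = 0.001539 × 0.8419 = 0.00130 kg/m³.

0.00130 kg/m³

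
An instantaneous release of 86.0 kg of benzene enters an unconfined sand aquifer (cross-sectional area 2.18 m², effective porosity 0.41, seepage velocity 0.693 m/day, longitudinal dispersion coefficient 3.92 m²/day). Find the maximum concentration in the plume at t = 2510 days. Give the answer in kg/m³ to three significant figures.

0.274 kg/m³

The peak of an instantaneous 1D plume sits at x = vt; there the Gaussian factor is 1 and C_max = M/(n_e·A·√(4πDt)), where n_e·A is the pore area the mass is dissolved in.
√(4πDt) = √(4π × 3.92 × 2510) = 351.6 m, so C_max = 86.0/(0.41 × 2.18 × 351.6) = 0.274 kg/m³.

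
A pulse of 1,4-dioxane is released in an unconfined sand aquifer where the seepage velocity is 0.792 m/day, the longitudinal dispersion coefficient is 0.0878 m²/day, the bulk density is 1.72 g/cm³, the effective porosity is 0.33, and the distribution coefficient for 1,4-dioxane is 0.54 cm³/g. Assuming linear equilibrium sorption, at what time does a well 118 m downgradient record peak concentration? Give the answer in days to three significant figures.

568 days

Retardation factor R = 1 + ρ_b·K_d/n = 1 + 1.72 × 0.54/0.33 = 3.815.
Sorption retards both mechanisms: v_R = v/R = 0.2076 m/day, D_R = D/R = 0.02301 m²/day.
Peak time from v_R²t² + 2D_R t − x² = 0: t = (√(D_R² + v_R²x²) − D_R)/v_R².
√(D_R² + v_R²x²) = √(0.02301² + 0.2076² × 118²) = 24.50; v_R² = 0.04310.
t = (24.50 − 0.02301)/0.04310 = 568 days.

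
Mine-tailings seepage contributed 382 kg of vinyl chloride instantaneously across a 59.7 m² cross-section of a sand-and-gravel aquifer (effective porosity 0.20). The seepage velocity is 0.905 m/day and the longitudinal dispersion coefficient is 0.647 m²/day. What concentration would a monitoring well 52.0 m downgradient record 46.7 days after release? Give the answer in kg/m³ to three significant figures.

0.749 kg/m³

For an instantaneous plane source, C(x,t) = M/(n_e·A·√(4πDt)) · exp(−(x−vt)²/(4Dt)), with n_e·A the pore (flow) area.
Plume center vt = 0.905 × 46.7 = 42.2635 m, so the well at 52.0 m is 9.7365 m downgradient of the peak.
√(4πDt) = 19.49 m, giving peak height M/(n_e·A·√(4πDt)) = 382/(0.20 × 59.7 × 19.49) = 1.642 kg/m³.
(x−vt)²/(4Dt) = (9.7365)²/(4 × 0.647 × 46.7) = 0.7844; exp(−0.7844) = 0.4564.
C = 1.642 × 0.4564 = 0.749 kg/m³.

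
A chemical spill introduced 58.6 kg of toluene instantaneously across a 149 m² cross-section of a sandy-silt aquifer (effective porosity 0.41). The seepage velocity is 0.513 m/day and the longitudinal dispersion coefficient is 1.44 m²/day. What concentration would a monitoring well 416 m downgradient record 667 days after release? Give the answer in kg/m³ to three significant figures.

For an instantaneous plane source, C(x,t) = M/(n_e·A·√(4πDt)) · exp(−(x−vt)²/(4Dt)), with n_e·A the pore (flow) area.
Plume center vt = 0.513 × 667 = 342.171 m, so the well at 416 m is 73.829 m downgradient of the peak.
√(4πDt) = 109.9 m, giving peak height M/(n_e·A·√(4πDt)) = 58.6/(0.41 × 149 × 109.9) = 0.008728 kg/m³.
(x−vt)²/(4Dt) = (73.829)²/(4 × 1.44 × 667) = 1.419; exp(−1.419) = 0.2420.
C = 0.008728 × 0.2420 = 0.00211 kg/m³.

0.00211 kg/m³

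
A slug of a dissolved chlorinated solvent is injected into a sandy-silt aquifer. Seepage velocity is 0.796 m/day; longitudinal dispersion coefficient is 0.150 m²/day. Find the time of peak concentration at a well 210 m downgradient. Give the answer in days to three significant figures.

For the 1D instantaneous-source solution, setting ∂C/∂t = 0 at fixed x gives v²t² + 2Dt − x² = 0, so t = (√(D² + v²x²) − D)/v².
√(D² + v²x²) = √(0.150² + 0.796² × 210²) = 167.2; v² = 0.633616.
t = (167.2 − 0.150)/0.633616 = 264 days (vs. the pure-advection estimate x/v = 264 d).

264 days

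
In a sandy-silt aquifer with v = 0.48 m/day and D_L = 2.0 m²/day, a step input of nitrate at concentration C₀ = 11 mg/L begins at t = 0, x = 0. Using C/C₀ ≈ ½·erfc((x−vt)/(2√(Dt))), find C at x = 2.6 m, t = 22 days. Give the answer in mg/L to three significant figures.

8.82 mg/L

For a continuous step input, C/C₀ ≈ ½·erfc((x−vt)/(2√(Dt))).
vt = 0.48 × 22 = 10.56 m and 2√(Dt) = 2√(2.0 × 22) = 13.27 m.
Argument (x−vt)/(2√(Dt)) = (2.6 − 10.56)/13.27 = -0.5998; ½·erfc(-0.5998) = 0.8018.
C = 11 × 0.8018 = 8.82 mg/L.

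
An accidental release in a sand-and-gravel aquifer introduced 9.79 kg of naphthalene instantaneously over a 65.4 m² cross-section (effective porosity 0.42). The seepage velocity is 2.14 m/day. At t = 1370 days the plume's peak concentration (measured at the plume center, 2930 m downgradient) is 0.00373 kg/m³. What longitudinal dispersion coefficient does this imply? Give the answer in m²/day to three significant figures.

0.530 m²/day

At the plume center C_max = M/(n_e·A·√(4πDt)), so D = M²/(4πt·(n_e·A·C_max)²).
n_e·A·C_max = 0.42 × 65.4 × 0.00373 = 0.1025 kg/m.
D = 9.79²/(4π × 1370 × 0.1025²) = 0.530 m²/day.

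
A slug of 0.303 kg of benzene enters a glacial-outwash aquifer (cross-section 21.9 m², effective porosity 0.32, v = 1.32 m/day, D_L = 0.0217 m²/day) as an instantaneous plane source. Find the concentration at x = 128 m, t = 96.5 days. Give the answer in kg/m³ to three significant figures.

0.00805 kg/m³

For an instantaneous plane source, C(x,t) = M/(n_e·A·√(4πDt)) · exp(−(x−vt)²/(4Dt)), with n_e·A the pore (flow) area.
Plume center vt = 1.32 × 96.5 = 127.38 m, so the well at 128 m is 0.62 m downgradient of the peak.
√(4πDt) = 5.130 m, giving peak height M/(n_e·A·√(4πDt)) = 0.303/(0.32 × 21.9 × 5.130) = 0.008428 kg/m³.
(x−vt)²/(4Dt) = (0.62)²/(4 × 0.0217 × 96.5) = 0.04589; exp(−0.04589) = 0.9551.
C = 0.008428 × 0.9551 = 0.00805 kg/m³.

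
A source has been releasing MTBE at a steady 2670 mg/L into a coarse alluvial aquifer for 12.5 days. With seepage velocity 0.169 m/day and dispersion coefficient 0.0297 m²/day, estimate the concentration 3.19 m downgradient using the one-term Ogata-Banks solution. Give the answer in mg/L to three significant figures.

For a continuous step input, C/C₀ ≈ ½·erfc((x−vt)/(2√(Dt))).
vt = 0.169 × 12.5 = 2.1125 m and 2√(Dt) = 2√(0.0297 × 12.5) = 1.219 m.
Argument (x−vt)/(2√(Dt)) = (3.19 − 2.1125)/1.219 = 0.8839; ½·erfc(0.8839) = 0.1056.
C = 2670 × 0.1056 = 282 mg/L.

282 mg/L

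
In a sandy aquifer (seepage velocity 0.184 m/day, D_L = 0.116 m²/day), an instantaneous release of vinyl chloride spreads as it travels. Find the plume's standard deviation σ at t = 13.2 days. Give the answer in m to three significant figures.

Dispersive spreading gives a Gaussian with σ² = 2Dt; advection only shifts the center.
σ = √(2 × 0.116 × 13.2) = 1.75 m.

1.75 m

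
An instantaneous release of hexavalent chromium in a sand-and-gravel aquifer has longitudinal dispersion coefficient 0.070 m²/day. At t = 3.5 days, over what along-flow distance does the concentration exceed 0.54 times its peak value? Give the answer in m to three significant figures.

The plume is Gaussian with σ = √(2Dt) = √(2 × 0.070 × 3.5) = 0.7000 m.
C/C_peak = exp(−Δx²/(2σ²)) = 0.54 ⇒ Δx = σ·√(−2 ln 0.54) = 0.7000 × 1.110 = 0.7770 m.
Width = 2Δx = 1.55 m.

1.55 m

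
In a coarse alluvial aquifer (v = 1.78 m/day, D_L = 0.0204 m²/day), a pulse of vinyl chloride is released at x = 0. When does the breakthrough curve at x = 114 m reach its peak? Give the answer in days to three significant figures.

64.0 days

For the 1D instantaneous-source solution, setting ∂C/∂t = 0 at fixed x gives v²t² + 2Dt − x² = 0, so t = (√(D² + v²x²) − D)/v².
√(D² + v²x²) = √(0.0204² + 1.78² × 114²) = 202.9; v² = 3.1684.
t = (202.9 − 0.0204)/3.1684 = 64.0 days (vs. the pure-advection estimate x/v = 64.0 d).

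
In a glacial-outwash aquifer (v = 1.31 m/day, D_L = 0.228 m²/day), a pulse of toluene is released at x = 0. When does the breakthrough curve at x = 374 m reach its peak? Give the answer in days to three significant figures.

For the 1D instantaneous-source solution, setting ∂C/∂t = 0 at fixed x gives v²t² + 2Dt − x² = 0, so t = (√(D² + v²x²) − D)/v².
√(D² + v²x²) = √(0.228² + 1.31² × 374²) = 489.9; v² = 1.7161.
t = (489.9 − 0.228)/1.7161 = 285 days (vs. the pure-advection estimate x/v = 285 d).

285 days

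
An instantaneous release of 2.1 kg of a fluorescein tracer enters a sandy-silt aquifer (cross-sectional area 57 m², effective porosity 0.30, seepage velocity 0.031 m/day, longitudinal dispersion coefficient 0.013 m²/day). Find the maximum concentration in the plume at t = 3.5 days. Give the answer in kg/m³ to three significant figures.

The peak of an instantaneous 1D plume sits at x = vt; there the Gaussian factor is 1 and C_max = M/(n_e·A·√(4πDt)), where n_e·A is the pore area the mass is dissolved in.
√(4πDt) = √(4π × 0.013 × 3.5) = 0.7562 m, so C_max = 2.1/(0.30 × 57 × 0.7562) = 0.162 kg/m³.

0.162 kg/m³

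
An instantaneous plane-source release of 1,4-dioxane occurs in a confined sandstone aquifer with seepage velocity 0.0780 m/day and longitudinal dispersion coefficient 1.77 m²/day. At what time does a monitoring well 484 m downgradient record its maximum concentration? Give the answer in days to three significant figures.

For the 1D instantaneous-source solution, setting ∂C/∂t = 0 at fixed x gives v²t² + 2Dt − x² = 0, so t = (√(D² + v²x²) − D)/v².
√(D² + v²x²) = √(1.77² + 0.0780² × 484²) = 37.79; v² = 0.006084.
t = (37.79 − 1.77)/0.006084 = 5920 days (vs. the pure-advection estimate x/v = 6210 d).

5920 days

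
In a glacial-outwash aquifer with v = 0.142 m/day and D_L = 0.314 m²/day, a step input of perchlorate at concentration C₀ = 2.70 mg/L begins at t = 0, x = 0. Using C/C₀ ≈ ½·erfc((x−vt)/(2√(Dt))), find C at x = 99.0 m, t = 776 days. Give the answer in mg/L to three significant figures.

For a continuous step input, C/C₀ ≈ ½·erfc((x−vt)/(2√(Dt))).
vt = 0.142 × 776 = 110.192 m and 2√(Dt) = 2√(0.314 × 776) = 31.22 m.
Argument (x−vt)/(2√(Dt)) = (99.0 − 110.192)/31.22 = -0.3585; ½·erfc(-0.3585) = 0.6939.
C = 2.70 × 0.6939 = 1.87 mg/L.

1.87 mg/L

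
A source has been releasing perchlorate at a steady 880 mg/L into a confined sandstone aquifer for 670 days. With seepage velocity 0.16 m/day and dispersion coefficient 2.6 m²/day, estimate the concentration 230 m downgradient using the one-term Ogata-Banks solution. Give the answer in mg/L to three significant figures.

16.5 mg/L

For a continuous step input, C/C₀ ≈ ½·erfc((x−vt)/(2√(Dt))).
vt = 0.16 × 670 = 107.2 m and 2√(Dt) = 2√(2.6 × 670) = 83.47 m.
Argument (x−vt)/(2√(Dt)) = (230 − 107.2)/83.47 = 1.471; ½·erfc(1.471) = 0.01875.
C = 880 × 0.01875 = 16.5 mg/L.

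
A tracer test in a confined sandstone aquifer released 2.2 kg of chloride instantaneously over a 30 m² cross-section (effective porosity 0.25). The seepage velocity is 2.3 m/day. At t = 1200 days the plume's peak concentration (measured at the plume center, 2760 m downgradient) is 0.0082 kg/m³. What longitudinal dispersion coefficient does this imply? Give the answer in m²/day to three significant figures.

0.0849 m²/day

At the plume center C_max = M/(n_e·A·√(4πDt)), so D = M²/(4πt·(n_e·A·C_max)²).
n_e·A·C_max = 0.25 × 30 × 0.0082 = 0.06150 kg/m.
D = 2.2²/(4π × 1200 × 0.06150²) = 0.0849 m²/day.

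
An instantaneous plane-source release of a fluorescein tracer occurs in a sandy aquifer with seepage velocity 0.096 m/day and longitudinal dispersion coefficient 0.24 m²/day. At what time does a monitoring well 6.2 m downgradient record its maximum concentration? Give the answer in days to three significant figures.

For the 1D instantaneous-source solution, setting ∂C/∂t = 0 at fixed x gives v²t² + 2Dt − x² = 0, so t = (√(D² + v²x²) − D)/v².
√(D² + v²x²) = √(0.24² + 0.096² × 6.2²) = 0.6418; v² = 0.009216.
t = (0.6418 − 0.24)/0.009216 = 43.6 days (vs. the pure-advection estimate x/v = 64.6 d).

43.6 days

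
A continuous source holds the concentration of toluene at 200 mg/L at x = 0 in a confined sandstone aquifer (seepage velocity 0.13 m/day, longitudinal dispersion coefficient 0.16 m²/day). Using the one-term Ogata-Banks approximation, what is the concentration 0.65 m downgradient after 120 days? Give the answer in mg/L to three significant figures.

198 mg/L

For a continuous step input, C/C₀ ≈ ½·erfc((x−vt)/(2√(Dt))).
vt = 0.13 × 120 = 15.6 m and 2√(Dt) = 2√(0.16 × 120) = 8.764 m.
Argument (x−vt)/(2√(Dt)) = (0.65 − 15.6)/8.764 = -1.706; ½·erfc(-1.706) = 0.9921.
C = 200 × 0.9921 = 198 mg/L.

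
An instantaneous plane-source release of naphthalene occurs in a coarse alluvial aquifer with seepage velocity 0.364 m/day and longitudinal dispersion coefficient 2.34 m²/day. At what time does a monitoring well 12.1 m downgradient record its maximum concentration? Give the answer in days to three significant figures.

For the 1D instantaneous-source solution, setting ∂C/∂t = 0 at fixed x gives v²t² + 2Dt − x² = 0, so t = (√(D² + v²x²) − D)/v².
√(D² + v²x²) = √(2.34² + 0.364² × 12.1²) = 4.987; v² = 0.132496.
t = (4.987 − 2.34)/0.132496 = 20.0 days (vs. the pure-advection estimate x/v = 33.2 d).

20.0 days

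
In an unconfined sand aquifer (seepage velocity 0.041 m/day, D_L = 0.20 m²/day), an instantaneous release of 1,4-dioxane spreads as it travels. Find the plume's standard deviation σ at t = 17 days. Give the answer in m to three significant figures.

Dispersive spreading gives a Gaussian with σ² = 2Dt; advection only shifts the center.
σ = √(2 × 0.20 × 17) = 2.61 m.

2.61 m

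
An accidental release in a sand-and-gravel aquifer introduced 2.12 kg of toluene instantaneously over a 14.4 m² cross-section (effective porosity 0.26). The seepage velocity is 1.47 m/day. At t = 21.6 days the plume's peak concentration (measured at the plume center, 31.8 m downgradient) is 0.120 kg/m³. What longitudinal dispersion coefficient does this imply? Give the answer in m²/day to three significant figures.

0.0820 m²/day

At the plume center C_max = M/(n_e·A·√(4πDt)), so D = M²/(4πt·(n_e·A·C_max)²).
n_e·A·C_max = 0.26 × 14.4 × 0.120 = 0.4493 kg/m.
D = 2.12²/(4π × 21.6 × 0.4493²) = 0.0820 m²/day.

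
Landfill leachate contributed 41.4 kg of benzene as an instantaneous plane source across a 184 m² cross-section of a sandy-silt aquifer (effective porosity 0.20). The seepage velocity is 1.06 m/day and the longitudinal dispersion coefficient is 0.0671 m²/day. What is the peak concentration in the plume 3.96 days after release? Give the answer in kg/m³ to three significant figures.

The peak of an instantaneous 1D plume sits at x = vt; there the Gaussian factor is 1 and C_max = M/(n_e·A·√(4πDt)), where n_e·A is the pore area the mass is dissolved in.
√(4πDt) = √(4π × 0.0671 × 3.96) = 1.827 m, so C_max = 41.4/(0.20 × 184 × 1.827) = 0.616 kg/m³.

0.616 kg/m³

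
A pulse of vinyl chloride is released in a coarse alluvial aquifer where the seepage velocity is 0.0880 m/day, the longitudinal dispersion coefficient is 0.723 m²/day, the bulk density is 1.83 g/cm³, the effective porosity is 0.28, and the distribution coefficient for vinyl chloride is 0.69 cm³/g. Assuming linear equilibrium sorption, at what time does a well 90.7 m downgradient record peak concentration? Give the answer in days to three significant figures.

Retardation factor R = 1 + ρ_b·K_d/n = 1 + 1.83 × 0.69/0.28 = 5.510.
Sorption retards both mechanisms: v_R = v/R = 0.01597 m/day, D_R = D/R = 0.1312 m²/day.
Peak time from v_R²t² + 2D_R t − x² = 0: t = (√(D_R² + v_R²x²) − D_R)/v_R².
√(D_R² + v_R²x²) = √(0.1312² + 0.01597² × 90.7²) = 1.454; v_R² = 0.0002550.
t = (1.454 − 0.1312)/0.0002550 = 5190 days.

5190 days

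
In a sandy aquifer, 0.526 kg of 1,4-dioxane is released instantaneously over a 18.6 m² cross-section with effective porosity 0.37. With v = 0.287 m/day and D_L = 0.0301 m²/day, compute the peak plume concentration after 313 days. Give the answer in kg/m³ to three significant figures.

0.00702 kg/m³

The peak of an instantaneous 1D plume sits at x = vt; there the Gaussian factor is 1 and C_max = M/(n_e·A·√(4πDt)), where n_e·A is the pore area the mass is dissolved in.
√(4πDt) = √(4π × 0.0301 × 313) = 10.88 m, so C_max = 0.526/(0.37 × 18.6 × 10.88) = 0.00702 kg/m³.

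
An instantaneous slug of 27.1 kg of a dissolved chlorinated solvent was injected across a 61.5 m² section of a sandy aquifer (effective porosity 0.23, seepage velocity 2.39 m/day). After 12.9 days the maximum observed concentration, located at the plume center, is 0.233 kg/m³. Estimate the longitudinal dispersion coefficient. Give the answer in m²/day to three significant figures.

At the plume center C_max = M/(n_e·A·√(4πDt)), so D = M²/(4πt·(n_e·A·C_max)²).
n_e·A·C_max = 0.23 × 61.5 × 0.233 = 3.296 kg/m.
D = 27.1²/(4π × 12.9 × 3.296²) = 0.417 m²/day.

0.417 m²/day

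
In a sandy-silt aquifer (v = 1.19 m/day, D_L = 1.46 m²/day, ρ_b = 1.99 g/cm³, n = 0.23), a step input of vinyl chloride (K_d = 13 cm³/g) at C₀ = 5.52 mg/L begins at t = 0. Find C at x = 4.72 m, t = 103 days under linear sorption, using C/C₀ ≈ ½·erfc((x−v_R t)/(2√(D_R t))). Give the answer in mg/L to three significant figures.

Retardation factor R = 1 + ρ_b·K_d/n = 1 + 1.99 × 13/0.23 = 113.5.
Sorption retards both mechanisms: v_R = v/R = 0.01048 m/day, D_R = D/R = 0.01286 m²/day.
v_R·t = 0.01048 × 103 = 1.07944 m; 2√(D_R t) = 2.302 m; argument = (4.72 − 1.07944)/2.302 = 1.581.
C = C₀ × ½·erfc(1.581) = 5.52 × 0.01268 = 0.0700 mg/L.

0.0700 mg/L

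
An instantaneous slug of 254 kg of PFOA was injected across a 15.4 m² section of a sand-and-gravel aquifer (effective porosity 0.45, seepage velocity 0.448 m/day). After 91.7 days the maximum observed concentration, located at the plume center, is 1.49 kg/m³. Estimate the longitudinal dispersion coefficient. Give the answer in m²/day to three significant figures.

0.525 m²/day

At the plume center C_max = M/(n_e·A·√(4πDt)), so D = M²/(4πt·(n_e·A·C_max)²).
n_e·A·C_max = 0.45 × 15.4 × 1.49 = 10.33 kg/m.
D = 254²/(4π × 91.7 × 10.33²) = 0.525 m²/day.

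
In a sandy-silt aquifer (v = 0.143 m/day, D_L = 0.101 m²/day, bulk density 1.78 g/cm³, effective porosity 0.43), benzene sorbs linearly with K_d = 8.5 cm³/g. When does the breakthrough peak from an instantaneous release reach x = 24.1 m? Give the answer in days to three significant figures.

5920 days

Retardation factor R = 1 + ρ_b·K_d/n = 1 + 1.78 × 8.5/0.43 = 36.19.
Sorption retards both mechanisms: v_R = v/R = 0.003951 m/day, D_R = D/R = 0.002791 m²/day.
Peak time from v_R²t² + 2D_R t − x² = 0: t = (√(D_R² + v_R²x²) − D_R)/v_R².
√(D_R² + v_R²x²) = √(0.002791² + 0.003951² × 24.1²) = 0.09526; v_R² = 1.561e-05.
t = (0.09526 − 0.002791)/1.561e-05 = 5920 days.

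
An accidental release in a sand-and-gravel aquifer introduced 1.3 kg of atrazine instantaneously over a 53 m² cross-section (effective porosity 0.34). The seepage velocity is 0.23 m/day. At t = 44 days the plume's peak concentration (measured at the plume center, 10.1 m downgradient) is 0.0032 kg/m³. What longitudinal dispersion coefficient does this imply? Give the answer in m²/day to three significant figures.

0.919 m²/day

At the plume center C_max = M/(n_e·A·√(4πDt)), so D = M²/(4πt·(n_e·A·C_max)²).
n_e·A·C_max = 0.34 × 53 × 0.0032 = 0.05766 kg/m.
D = 1.3²/(4π × 44 × 0.05766²) = 0.919 m²/day.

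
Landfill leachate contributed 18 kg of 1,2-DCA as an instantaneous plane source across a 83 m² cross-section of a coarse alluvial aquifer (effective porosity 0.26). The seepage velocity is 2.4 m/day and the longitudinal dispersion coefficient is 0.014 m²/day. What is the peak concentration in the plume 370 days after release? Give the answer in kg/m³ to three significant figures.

The peak of an instantaneous 1D plume sits at x = vt; there the Gaussian factor is 1 and C_max = M/(n_e·A·√(4πDt)), where n_e·A is the pore area the mass is dissolved in.
√(4πDt) = √(4π × 0.014 × 370) = 8.068 m, so C_max = 18/(0.26 × 83 × 8.068) = 0.103 kg/m³.

0.103 kg/m³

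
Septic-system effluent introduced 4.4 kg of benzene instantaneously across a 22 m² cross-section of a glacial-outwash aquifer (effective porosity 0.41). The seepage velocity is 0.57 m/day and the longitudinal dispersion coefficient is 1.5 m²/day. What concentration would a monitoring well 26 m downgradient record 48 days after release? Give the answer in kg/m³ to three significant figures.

For an instantaneous plane source, C(x,t) = M/(n_e·A·√(4πDt)) · exp(−(x−vt)²/(4Dt)), with n_e·A the pore (flow) area.
Plume center vt = 0.57 × 48 = 27.36 m, so the well at 26 m is 1.36 m upgradient of the peak.
√(4πDt) = 30.08 m, giving peak height M/(n_e·A·√(4πDt)) = 4.4/(0.41 × 22 × 30.08) = 0.01622 kg/m³.
(x−vt)²/(4Dt) = (-1.36)²/(4 × 1.5 × 48) = 0.006422; exp(−0.006422) = 0.9936.
C = 0.01622 × 0.9936 = 0.0161 kg/m³.

0.0161 kg/m³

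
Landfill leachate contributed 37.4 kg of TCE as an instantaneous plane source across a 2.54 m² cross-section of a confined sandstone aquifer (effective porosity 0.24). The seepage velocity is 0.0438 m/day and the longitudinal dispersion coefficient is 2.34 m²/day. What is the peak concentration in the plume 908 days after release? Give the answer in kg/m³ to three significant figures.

The peak of an instantaneous 1D plume sits at x = vt; there the Gaussian factor is 1 and C_max = M/(n_e·A·√(4πDt)), where n_e·A is the pore area the mass is dissolved in.
√(4πDt) = √(4π × 2.34 × 908) = 163.4 m, so C_max = 37.4/(0.24 × 2.54 × 163.4) = 0.375 kg/m³.

0.375 kg/m³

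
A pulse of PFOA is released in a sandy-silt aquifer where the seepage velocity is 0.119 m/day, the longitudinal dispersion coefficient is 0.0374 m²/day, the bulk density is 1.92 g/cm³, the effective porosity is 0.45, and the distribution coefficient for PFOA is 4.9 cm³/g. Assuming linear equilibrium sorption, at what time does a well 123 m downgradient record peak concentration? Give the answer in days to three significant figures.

22600 days

Retardation factor R = 1 + ρ_b·K_d/n = 1 + 1.92 × 4.9/0.45 = 21.91.
Sorption retards both mechanisms: v_R = v/R = 0.005431 m/day, D_R = D/R = 0.001707 m²/day.
Peak time from v_R²t² + 2D_R t − x² = 0: t = (√(D_R² + v_R²x²) − D_R)/v_R².
√(D_R² + v_R²x²) = √(0.001707² + 0.005431² × 123²) = 0.6680; v_R² = 2.950e-05.
t = (0.6680 − 0.001707)/2.950e-05 = 22600 days.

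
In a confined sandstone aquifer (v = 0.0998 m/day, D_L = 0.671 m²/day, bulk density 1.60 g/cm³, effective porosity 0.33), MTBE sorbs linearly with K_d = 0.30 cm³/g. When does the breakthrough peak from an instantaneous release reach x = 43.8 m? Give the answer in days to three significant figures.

925 days

Retardation factor R = 1 + ρ_b·K_d/n = 1 + 1.60 × 0.30/0.33 = 2.455.
Sorption retards both mechanisms: v_R = v/R = 0.04065 m/day, D_R = D/R = 0.2733 m²/day.
Peak time from v_R²t² + 2D_R t − x² = 0: t = (√(D_R² + v_R²x²) − D_R)/v_R².
√(D_R² + v_R²x²) = √(0.2733² + 0.04065² × 43.8²) = 1.801; v_R² = 0.001652.
t = (1.801 − 0.2733)/0.001652 = 925 days.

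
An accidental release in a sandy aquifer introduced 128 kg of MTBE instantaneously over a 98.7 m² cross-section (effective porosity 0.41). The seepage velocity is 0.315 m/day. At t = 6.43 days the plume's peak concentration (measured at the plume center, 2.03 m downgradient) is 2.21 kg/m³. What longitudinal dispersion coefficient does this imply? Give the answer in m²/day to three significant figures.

0.0254 m²/day

At the plume center C_max = M/(n_e·A·√(4πDt)), so D = M²/(4πt·(n_e·A·C_max)²).
n_e·A·C_max = 0.41 × 98.7 × 2.21 = 89.43 kg/m.
D = 128²/(4π × 6.43 × 89.43²) = 0.0254 m²/day.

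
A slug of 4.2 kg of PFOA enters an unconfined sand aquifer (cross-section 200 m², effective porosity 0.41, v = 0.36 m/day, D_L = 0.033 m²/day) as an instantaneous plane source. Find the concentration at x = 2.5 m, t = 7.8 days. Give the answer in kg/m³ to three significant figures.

0.0260 kg/m³

For an instantaneous plane source, C(x,t) = M/(n_e·A·√(4πDt)) · exp(−(x−vt)²/(4Dt)), with n_e·A the pore (flow) area.
Plume center vt = 0.36 × 7.8 = 2.808 m, so the well at 2.5 m is 0.308 m upgradient of the peak.
√(4πDt) = 1.798 m, giving peak height M/(n_e·A·√(4πDt)) = 4.2/(0.41 × 200 × 1.798) = 0.02849 kg/m³.
(x−vt)²/(4Dt) = (-0.308)²/(4 × 0.033 × 7.8) = 0.09214; exp(−0.09214) = 0.9120.
C = 0.02849 × 0.9120 = 0.0260 kg/m³.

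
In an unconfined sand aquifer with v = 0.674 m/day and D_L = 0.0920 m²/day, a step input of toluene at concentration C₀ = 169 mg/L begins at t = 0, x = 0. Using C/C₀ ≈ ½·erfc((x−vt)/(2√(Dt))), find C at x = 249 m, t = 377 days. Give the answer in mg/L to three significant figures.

123 mg/L

For a continuous step input, C/C₀ ≈ ½·erfc((x−vt)/(2√(Dt))).
vt = 0.674 × 377 = 254.098 m and 2√(Dt) = 2√(0.0920 × 377) = 11.78 m.
Argument (x−vt)/(2√(Dt)) = (249 − 254.098)/11.78 = -0.4328; ½·erfc(-0.4328) = 0.7298.
C = 169 × 0.7298 = 123 mg/L.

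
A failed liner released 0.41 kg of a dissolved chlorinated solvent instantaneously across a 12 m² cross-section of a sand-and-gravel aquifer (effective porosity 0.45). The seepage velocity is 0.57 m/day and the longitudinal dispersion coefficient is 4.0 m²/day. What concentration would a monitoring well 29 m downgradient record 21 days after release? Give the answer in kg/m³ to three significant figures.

For an instantaneous plane source, C(x,t) = M/(n_e·A·√(4πDt)) · exp(−(x−vt)²/(4Dt)), with n_e·A the pore (flow) area.
Plume center vt = 0.57 × 21 = 11.97 m, so the well at 29 m is 17.03 m downgradient of the peak.
√(4πDt) = 32.49 m, giving peak height M/(n_e·A·√(4πDt)) = 0.41/(0.45 × 12 × 32.49) = 0.002337 kg/m³.
(x−vt)²/(4Dt) = (17.03)²/(4 × 4.0 × 21) = 0.8632; exp(−0.8632) = 0.4218.
C = 0.002337 × 0.4218 = 0.000986 kg/m³.

0.000986 kg/m³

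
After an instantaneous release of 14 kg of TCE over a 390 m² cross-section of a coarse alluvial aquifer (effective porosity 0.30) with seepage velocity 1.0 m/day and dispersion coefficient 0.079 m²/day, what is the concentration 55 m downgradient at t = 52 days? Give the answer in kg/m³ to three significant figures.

For an instantaneous plane source, C(x,t) = M/(n_e·A·√(4πDt)) · exp(−(x−vt)²/(4Dt)), with n_e·A the pore (flow) area.
Plume center vt = 1.0 × 52 = 52 m, so the well at 55 m is 3 m downgradient of the peak.
√(4πDt) = 7.185 m, giving peak height M/(n_e·A·√(4πDt)) = 14/(0.30 × 390 × 7.185) = 0.01665 kg/m³.
(x−vt)²/(4Dt) = (3)²/(4 × 0.079 × 52) = 0.5477; exp(−0.5477) = 0.5783.
C = 0.01665 × 0.5783 = 0.00963 kg/m³.

0.00963 kg/m³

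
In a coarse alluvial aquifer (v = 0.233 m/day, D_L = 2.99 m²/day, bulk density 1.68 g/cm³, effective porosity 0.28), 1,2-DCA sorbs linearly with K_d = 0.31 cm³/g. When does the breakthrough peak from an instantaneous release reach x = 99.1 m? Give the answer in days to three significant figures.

Retardation factor R = 1 + ρ_b·K_d/n = 1 + 1.68 × 0.31/0.28 = 2.860.
Sorption retards both mechanisms: v_R = v/R = 0.08147 m/day, D_R = D/R = 1.045 m²/day.
Peak time from v_R²t² + 2D_R t − x² = 0: t = (√(D_R² + v_R²x²) − D_R)/v_R².
√(D_R² + v_R²x²) = √(1.045² + 0.08147² × 99.1²) = 8.141; v_R² = 0.006637.
t = (8.141 − 1.045)/0.006637 = 1070 days.

1070 days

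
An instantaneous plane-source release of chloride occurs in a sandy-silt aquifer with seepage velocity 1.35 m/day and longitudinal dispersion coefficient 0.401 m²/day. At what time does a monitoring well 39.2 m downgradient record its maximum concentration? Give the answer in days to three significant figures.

28.8 days

For the 1D instantaneous-source solution, setting ∂C/∂t = 0 at fixed x gives v²t² + 2Dt − x² = 0, so t = (√(D² + v²x²) − D)/v².
√(D² + v²x²) = √(0.401² + 1.35² × 39.2²) = 52.92; v² = 1.8225.
t = (52.92 − 0.401)/1.8225 = 28.8 days (vs. the pure-advection estimate x/v = 29.0 d).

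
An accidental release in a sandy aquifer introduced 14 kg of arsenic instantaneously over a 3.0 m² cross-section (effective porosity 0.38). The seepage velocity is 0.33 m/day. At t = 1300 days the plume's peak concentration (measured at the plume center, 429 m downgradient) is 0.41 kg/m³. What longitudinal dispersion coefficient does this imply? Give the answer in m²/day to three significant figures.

At the plume center C_max = M/(n_e·A·√(4πDt)), so D = M²/(4πt·(n_e·A·C_max)²).
n_e·A·C_max = 0.38 × 3.0 × 0.41 = 0.4674 kg/m.
D = 14²/(4π × 1300 × 0.4674²) = 0.0549 m²/day.

0.0549 m²/day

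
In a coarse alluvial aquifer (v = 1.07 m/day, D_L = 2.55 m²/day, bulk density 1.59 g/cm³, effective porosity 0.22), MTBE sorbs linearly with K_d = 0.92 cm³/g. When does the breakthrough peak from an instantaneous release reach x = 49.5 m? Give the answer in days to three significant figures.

Retardation factor R = 1 + ρ_b·K_d/n = 1 + 1.59 × 0.92/0.22 = 7.649.
Sorption retards both mechanisms: v_R = v/R = 0.1399 m/day, D_R = D/R = 0.3334 m²/day.
Peak time from v_R²t² + 2D_R t − x² = 0: t = (√(D_R² + v_R²x²) − D_R)/v_R².
√(D_R² + v_R²x²) = √(0.3334² + 0.1399² × 49.5²) = 6.933; v_R² = 0.01957.
t = (6.933 − 0.3334)/0.01957 = 337 days.

337 days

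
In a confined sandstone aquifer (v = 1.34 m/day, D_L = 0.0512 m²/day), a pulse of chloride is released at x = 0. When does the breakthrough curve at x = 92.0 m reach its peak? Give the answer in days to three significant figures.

For the 1D instantaneous-source solution, setting ∂C/∂t = 0 at fixed x gives v²t² + 2Dt − x² = 0, so t = (√(D² + v²x²) − D)/v².
√(D² + v²x²) = √(0.0512² + 1.34² × 92.0²) = 123.3; v² = 1.7956.
t = (123.3 − 0.0512)/1.7956 = 68.6 days (vs. the pure-advection estimate x/v = 68.7 d).

68.6 days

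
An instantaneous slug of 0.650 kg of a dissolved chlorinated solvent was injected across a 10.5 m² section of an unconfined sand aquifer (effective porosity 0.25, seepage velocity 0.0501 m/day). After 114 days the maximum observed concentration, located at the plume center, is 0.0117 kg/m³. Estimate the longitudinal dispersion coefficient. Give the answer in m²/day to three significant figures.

0.313 m²/day

At the plume center C_max = M/(n_e·A·√(4πDt)), so D = M²/(4πt·(n_e·A·C_max)²).
n_e·A·C_max = 0.25 × 10.5 × 0.0117 = 0.03071 kg/m.
D = 0.650²/(4π × 114 × 0.03071²) = 0.313 m²/day.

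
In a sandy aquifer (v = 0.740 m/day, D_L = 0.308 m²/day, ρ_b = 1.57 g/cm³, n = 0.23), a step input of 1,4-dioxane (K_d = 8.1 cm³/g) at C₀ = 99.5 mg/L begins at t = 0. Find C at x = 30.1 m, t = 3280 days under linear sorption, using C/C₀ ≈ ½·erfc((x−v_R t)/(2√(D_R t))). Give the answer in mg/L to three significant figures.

Retardation factor R = 1 + ρ_b·K_d/n = 1 + 1.57 × 8.1/0.23 = 56.29.
Sorption retards both mechanisms: v_R = v/R = 0.01315 m/day, D_R = D/R = 0.005472 m²/day.
v_R·t = 0.01315 × 3280 = 43.132 m; 2√(D_R t) = 8.473 m; argument = (30.1 − 43.132)/8.473 = -1.538.
C = C₀ × ½·erfc(-1.538) = 99.5 × 0.9852 = 98.0 mg/L.

98.0 mg/L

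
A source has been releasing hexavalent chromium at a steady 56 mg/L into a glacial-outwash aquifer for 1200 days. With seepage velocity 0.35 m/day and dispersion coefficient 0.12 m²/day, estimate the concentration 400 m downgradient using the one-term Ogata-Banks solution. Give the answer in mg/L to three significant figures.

For a continuous step input, C/C₀ ≈ ½·erfc((x−vt)/(2√(Dt))).
vt = 0.35 × 1200 = 420 m and 2√(Dt) = 2√(0.12 × 1200) = 24.00 m.
Argument (x−vt)/(2√(Dt)) = (400 − 420)/24.00 = -0.8333; ½·erfc(-0.8333) = 0.8807.
C = 56 × 0.8807 = 49.3 mg/L.

49.3 mg/L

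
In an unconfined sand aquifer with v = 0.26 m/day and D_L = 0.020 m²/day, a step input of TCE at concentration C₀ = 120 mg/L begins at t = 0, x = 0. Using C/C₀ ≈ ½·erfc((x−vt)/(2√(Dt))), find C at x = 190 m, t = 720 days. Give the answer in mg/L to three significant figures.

36.1 mg/L

For a continuous step input, C/C₀ ≈ ½·erfc((x−vt)/(2√(Dt))).
vt = 0.26 × 720 = 187.2 m and 2√(Dt) = 2√(0.020 × 720) = 7.589 m.
Argument (x−vt)/(2√(Dt)) = (190 − 187.2)/7.589 = 0.3690; ½·erfc(0.3690) = 0.3009.
C = 120 × 0.3009 = 36.1 mg/L.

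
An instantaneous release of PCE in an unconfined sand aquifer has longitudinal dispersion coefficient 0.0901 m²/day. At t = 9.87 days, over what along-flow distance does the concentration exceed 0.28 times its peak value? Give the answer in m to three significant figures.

4.26 m

The plume is Gaussian with σ = √(2Dt) = √(2 × 0.0901 × 9.87) = 1.334 m.
C/C_peak = exp(−Δx²/(2σ²)) = 0.28 ⇒ Δx = σ·√(−2 ln 0.28) = 1.334 × 1.596 = 2.129 m.
Width = 2Δx = 4.26 m.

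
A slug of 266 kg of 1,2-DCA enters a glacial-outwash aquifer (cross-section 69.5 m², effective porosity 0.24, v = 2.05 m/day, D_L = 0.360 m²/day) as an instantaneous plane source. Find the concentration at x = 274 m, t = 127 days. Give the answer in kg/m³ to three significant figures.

0.240 kg/m³

For an instantaneous plane source, C(x,t) = M/(n_e·A·√(4πDt)) · exp(−(x−vt)²/(4Dt)), with n_e·A the pore (flow) area.
Plume center vt = 2.05 × 127 = 260.35 m, so the well at 274 m is 13.65 m downgradient of the peak.
√(4πDt) = 23.97 m, giving peak height M/(n_e·A·√(4πDt)) = 266/(0.24 × 69.5 × 23.97) = 0.6653 kg/m³.
(x−vt)²/(4Dt) = (13.65)²/(4 × 0.360 × 127) = 1.019; exp(−1.019) = 0.3610.
C = 0.6653 × 0.3610 = 0.240 kg/m³.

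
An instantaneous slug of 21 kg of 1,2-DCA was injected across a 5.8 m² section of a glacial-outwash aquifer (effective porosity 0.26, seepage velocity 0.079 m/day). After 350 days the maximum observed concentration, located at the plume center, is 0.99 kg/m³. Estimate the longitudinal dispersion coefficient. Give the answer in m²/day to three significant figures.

At the plume center C_max = M/(n_e·A·√(4πDt)), so D = M²/(4πt·(n_e·A·C_max)²).
n_e·A·C_max = 0.26 × 5.8 × 0.99 = 1.493 kg/m.
D = 21²/(4π × 350 × 1.493²) = 0.0450 m²/day.

0.0450 m²/day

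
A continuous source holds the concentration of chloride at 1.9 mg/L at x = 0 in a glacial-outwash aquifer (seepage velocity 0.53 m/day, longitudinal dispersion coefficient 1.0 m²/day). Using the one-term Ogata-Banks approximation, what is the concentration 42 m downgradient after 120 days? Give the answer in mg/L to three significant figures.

1.74 mg/L

For a continuous step input, C/C₀ ≈ ½·erfc((x−vt)/(2√(Dt))).
vt = 0.53 × 120 = 63.6 m and 2√(Dt) = 2√(1.0 × 120) = 21.91 m.
Argument (x−vt)/(2√(Dt)) = (42 − 63.6)/21.91 = -0.9859; ½·erfc(-0.9859) = 0.9184.
C = 1.9 × 0.9184 = 1.74 mg/L.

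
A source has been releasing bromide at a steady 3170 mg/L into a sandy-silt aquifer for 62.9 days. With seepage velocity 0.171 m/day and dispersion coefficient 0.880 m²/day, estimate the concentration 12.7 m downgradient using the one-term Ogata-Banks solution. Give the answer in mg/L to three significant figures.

1350 mg/L

For a continuous step input, C/C₀ ≈ ½·erfc((x−vt)/(2√(Dt))).
vt = 0.171 × 62.9 = 10.7559 m and 2√(Dt) = 2√(0.880 × 62.9) = 14.88 m.
Argument (x−vt)/(2√(Dt)) = (12.7 − 10.7559)/14.88 = 0.1307; ½·erfc(0.1307) = 0.4267.
C = 3170 × 0.4267 = 1350 mg/L.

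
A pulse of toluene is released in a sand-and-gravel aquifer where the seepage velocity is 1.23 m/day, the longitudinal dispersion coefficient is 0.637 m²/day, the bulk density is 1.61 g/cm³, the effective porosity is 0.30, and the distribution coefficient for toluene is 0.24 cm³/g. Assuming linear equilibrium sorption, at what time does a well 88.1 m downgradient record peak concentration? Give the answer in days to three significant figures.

163 days

Retardation factor R = 1 + ρ_b·K_d/n = 1 + 1.61 × 0.24/0.30 = 2.288.
Sorption retards both mechanisms: v_R = v/R = 0.5376 m/day, D_R = D/R = 0.2784 m²/day.
Peak time from v_R²t² + 2D_R t − x² = 0: t = (√(D_R² + v_R²x²) − D_R)/v_R².
√(D_R² + v_R²x²) = √(0.2784² + 0.5376² × 88.1²) = 47.36; v_R² = 0.2890.
t = (47.36 − 0.2784)/0.2890 = 163 days.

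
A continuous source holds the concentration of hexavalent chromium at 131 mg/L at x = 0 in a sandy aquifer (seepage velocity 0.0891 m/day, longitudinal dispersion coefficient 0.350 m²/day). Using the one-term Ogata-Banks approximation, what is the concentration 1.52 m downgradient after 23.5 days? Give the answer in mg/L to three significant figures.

72.9 mg/L

For a continuous step input, C/C₀ ≈ ½·erfc((x−vt)/(2√(Dt))).
vt = 0.0891 × 23.5 = 2.09385 m and 2√(Dt) = 2√(0.350 × 23.5) = 5.736 m.
Argument (x−vt)/(2√(Dt)) = (1.52 − 2.09385)/5.736 = -0.1000; ½·erfc(-0.1000) = 0.5562.
C = 131 × 0.5562 = 72.9 mg/L.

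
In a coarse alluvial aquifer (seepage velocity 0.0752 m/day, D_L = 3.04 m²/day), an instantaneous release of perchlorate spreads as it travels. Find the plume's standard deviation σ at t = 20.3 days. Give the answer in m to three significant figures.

11.1 m

Dispersive spreading gives a Gaussian with σ² = 2Dt; advection only shifts the center.
σ = √(2 × 3.04 × 20.3) = 11.1 m.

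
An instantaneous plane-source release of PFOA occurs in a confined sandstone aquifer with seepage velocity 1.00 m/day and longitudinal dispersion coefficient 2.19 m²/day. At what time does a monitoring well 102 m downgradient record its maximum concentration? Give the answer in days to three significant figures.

99.8 days

For the 1D instantaneous-source solution, setting ∂C/∂t = 0 at fixed x gives v²t² + 2Dt − x² = 0, so t = (√(D² + v²x²) − D)/v².
√(D² + v²x²) = √(2.19² + 1.00² × 102²) = 102.0; v² = 1.
t = (102.0 − 2.19)/1 = 99.8 days (vs. the pure-advection estimate x/v = 102 d).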